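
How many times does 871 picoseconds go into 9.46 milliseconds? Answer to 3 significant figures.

10900000

(9.46e-3) / (871e-12) = 0.01086e9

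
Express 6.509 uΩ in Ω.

micro = 10^-6, (no prefix) = 10^0; factor is 10^-6.
6.509 × 10^-6 = 0.000006509

0.000006509 Ω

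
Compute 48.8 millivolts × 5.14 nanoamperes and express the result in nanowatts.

0.250832 nanowatts

48.8e-3 × 5.14e-9 = 250.832e-12 W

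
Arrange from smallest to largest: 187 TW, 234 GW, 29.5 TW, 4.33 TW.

187 TW = 187000000000000 W
234 GW = 234000000000 W
29.5 TW = 29500000000000 W
4.33 TW = 4330000000000 W

234 GW < 4.33 TW < 29.5 TW < 187 TW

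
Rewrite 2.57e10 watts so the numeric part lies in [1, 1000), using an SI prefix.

= 25.7e9 watts; 1e9 is giga.

25.7 gigawatts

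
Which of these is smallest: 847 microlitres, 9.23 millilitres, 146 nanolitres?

146 nanolitres

847 microlitres = 0.000847 litres
9.23 millilitres = 0.00923 litres
146 nanolitres = 0.000000146 litres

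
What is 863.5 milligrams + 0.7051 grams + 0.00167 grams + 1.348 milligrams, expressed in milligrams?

In milligrams:
  863.5 milligrams → 863.5
  0.7051 grams = 0.7051 × 10³ milligrams = 705.1
  0.00167 grams = 0.00167 × 10³ milligrams = 1.67
  1.348 milligrams → 1.348
Sum: 863.5 + 705.1 + 1.67 + 1.348 = 1571.618

1571.618 milligrams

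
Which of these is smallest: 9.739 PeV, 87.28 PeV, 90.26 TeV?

90.26 TeV

9.739 PeV = 9739000000000000 eV
87.28 PeV = 87280000000000000 eV
90.26 TeV = 90260000000000 eV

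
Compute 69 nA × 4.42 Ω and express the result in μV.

0.30498 μV

69 × 10^-9 × 4.42 = 304.98 × 10^-9 V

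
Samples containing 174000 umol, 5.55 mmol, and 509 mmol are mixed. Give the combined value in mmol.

688.55 mmol

In mmol:
  174000 umol = 174000e-3 mmol = 174
  5.55 mmol → 5.55
  509 mmol → 509
Sum: 174 + 5.55 + 509 = 688.55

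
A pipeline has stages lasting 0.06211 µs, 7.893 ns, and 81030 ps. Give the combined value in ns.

151.033 ns

In ns:
  0.06211 µs = 0.06211e3 ns = 62.11
  7.893 ns → 7.893
  81030 ps = 81030e-3 ns = 81.03
Sum: 62.11 + 7.893 + 81.03 = 151.033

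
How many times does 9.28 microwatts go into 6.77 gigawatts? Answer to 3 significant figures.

(6.77e9) / (9.28e-6) = 0.7295e15

730000000000000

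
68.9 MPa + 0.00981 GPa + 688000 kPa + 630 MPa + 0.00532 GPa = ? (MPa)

1402.03 MPa

In MPa:
  68.9 MPa → 68.9
  0.00981 GPa = 0.00981 × 10^3 MPa = 9.81
  688000 kPa = 688000 × 10^-3 MPa = 688
  630 MPa → 630
  0.00532 GPa = 0.00532 × 10^3 MPa = 5.32
Sum: 68.9 + 9.81 + 688 + 630 + 5.32 = 1402.03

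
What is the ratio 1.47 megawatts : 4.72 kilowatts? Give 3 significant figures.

(1.47 × 10⁶) / (4.72 × 10³) = 0.3114 × 10³

311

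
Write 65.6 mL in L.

milli = 10^-3, (no prefix) = 10^0; factor is 10^-3.
65.6 × 10^-3 = 0.0656

0.0656 L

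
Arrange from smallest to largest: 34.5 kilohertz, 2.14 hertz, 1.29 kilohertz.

2.14 hertz < 1.29 kilohertz < 34.5 kilohertz

34.5 kilohertz = 34500 hertz
2.14 hertz = 2.14 hertz
1.29 kilohertz = 1290 hertz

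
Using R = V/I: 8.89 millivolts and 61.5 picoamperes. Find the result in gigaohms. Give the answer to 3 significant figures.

0.145 gigaohms

(8.89 × 10^-3) / (61.5 × 10^-12) = 0.14455 × 10^9 Ω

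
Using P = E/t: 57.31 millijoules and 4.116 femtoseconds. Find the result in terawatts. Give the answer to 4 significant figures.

(57.31 × 10^-3) / (4.116 × 10^-15) = 13.9237 × 10^12 W

13.92 terawatts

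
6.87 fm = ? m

0.00000000000000687 m

femto = 10^-15, (no prefix) = 10^0; factor is 10^-15.
6.87 × 10^-15 = 0.00000000000000687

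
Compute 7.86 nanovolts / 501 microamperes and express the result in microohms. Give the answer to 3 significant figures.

(7.86 × 10^-9) / (501 × 10^-6) = 0.015689 × 10^-3 Ω

15.7 microohms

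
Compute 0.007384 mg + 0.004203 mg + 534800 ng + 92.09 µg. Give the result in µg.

In µg:
  0.007384 mg = 0.007384 × 10³ µg = 7.384
  0.004203 mg = 0.004203 × 10³ µg = 4.203
  534800 ng = 534800 × 10⁻³ µg = 534.8
  92.09 µg → 92.09
Sum: 7.384 + 4.203 + 534.8 + 92.09 = 638.477

638.477 µg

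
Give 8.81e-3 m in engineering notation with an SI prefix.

8.81 mm

= 8.81e-3 m; 1e-3 is milli.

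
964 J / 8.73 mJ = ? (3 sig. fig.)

110000

(964) / (8.73e-3) = 110.4e3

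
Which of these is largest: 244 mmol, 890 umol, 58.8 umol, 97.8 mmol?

244 mmol = 0.244 mol
890 umol = 0.00089 mol
58.8 umol = 0.0000588 mol
97.8 mmol = 0.0978 mol

244 mmol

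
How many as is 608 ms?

milli = 1e-3, atto = 1e-18; factor is 1e15.
608 × 1e15 = 608000000000000000

608000000000000000 as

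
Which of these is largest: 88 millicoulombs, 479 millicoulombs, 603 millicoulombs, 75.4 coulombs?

75.4 coulombs

88 millicoulombs = 0.088 coulombs
479 millicoulombs = 0.479 coulombs
603 millicoulombs = 0.603 coulombs
75.4 coulombs = 75.4 coulombs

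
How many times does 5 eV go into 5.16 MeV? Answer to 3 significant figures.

1030000

(5.16e6) / (5) = 1.032e6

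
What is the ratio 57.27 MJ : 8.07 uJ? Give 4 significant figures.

7097000000000

(57.27 × 10^6) / (8.07 × 10^-6) = 7.0967 × 10^12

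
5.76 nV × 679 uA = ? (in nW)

0.00391104 nW

5.76 × 10⁻⁹ × 679 × 10⁻⁶ = 3911.04 × 10⁻¹⁵ W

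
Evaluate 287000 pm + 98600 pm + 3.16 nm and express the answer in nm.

In nm:
  287000 pm = 287000e-3 nm = 287
  98600 pm = 98600e-3 nm = 98.6
  3.16 nm → 3.16
Sum: 287 + 98.6 + 3.16 = 388.76

388.76 nm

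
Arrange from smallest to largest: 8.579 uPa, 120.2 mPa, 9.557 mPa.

8.579 uPa < 9.557 mPa < 120.2 mPa

8.579 uPa = 0.000008579 Pa
120.2 mPa = 0.1202 Pa
9.557 mPa = 0.009557 Pa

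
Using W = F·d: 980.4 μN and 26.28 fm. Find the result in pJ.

0.000025764912 pJ

980.4 × 10^-6 × 26.28 × 10^-15 = 25764.912 × 10^-21 J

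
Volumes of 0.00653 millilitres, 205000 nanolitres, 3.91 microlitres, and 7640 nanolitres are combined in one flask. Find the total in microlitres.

223.08 microlitres

In microlitres:
  0.00653 millilitres = 0.00653e3 microlitres = 6.53
  205000 nanolitres = 205000e-3 microlitres = 205
  3.91 microlitres → 3.91
  7640 nanolitres = 7640e-3 microlitres = 7.64
Sum: 6.53 + 205 + 3.91 + 7.64 = 223.08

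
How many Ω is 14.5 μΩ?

0.0000145 Ω

micro = 1e-6, (no prefix) = 1e0; factor is 1e-6.
14.5 × 1e-6 = 0.0000145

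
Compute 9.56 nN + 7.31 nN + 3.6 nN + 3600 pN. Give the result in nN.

24.07 nN

In nN:
  9.56 nN → 9.56
  7.31 nN → 7.31
  3.6 nN → 3.6
  3600 pN = 3600 × 10^-3 nN = 3.6
Sum: 9.56 + 7.31 + 3.6 + 3.6 = 24.07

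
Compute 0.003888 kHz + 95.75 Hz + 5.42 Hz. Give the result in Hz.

105.058 Hz

In Hz:
  0.003888 kHz = 0.003888 × 10^3 Hz = 3.888
  95.75 Hz → 95.75
  5.42 Hz → 5.42
Sum: 3.888 + 95.75 + 5.42 = 105.058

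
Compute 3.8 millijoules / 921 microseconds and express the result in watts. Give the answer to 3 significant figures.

4.13 watts

(3.8e-3) / (921e-6) = 0.004126e3 W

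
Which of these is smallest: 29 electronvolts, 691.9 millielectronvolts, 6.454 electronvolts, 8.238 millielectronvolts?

8.238 millielectronvolts

29 electronvolts = 29 electronvolts
691.9 millielectronvolts = 0.6919 electronvolts
6.454 electronvolts = 6.454 electronvolts
8.238 millielectronvolts = 0.008238 electronvolts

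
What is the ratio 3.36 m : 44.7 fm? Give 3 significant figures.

75200000000000

(3.36) / (44.7 × 10⁻¹⁵) = 0.07517 × 10¹⁵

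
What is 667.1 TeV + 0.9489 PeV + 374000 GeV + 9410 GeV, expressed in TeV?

1999.41 TeV

In TeV:
  667.1 TeV → 667.1
  0.9489 PeV = 0.9489e3 TeV = 948.9
  374000 GeV = 374000e-3 TeV = 374
  9410 GeV = 9410e-3 TeV = 9.41
Sum: 667.1 + 948.9 + 374 + 9.41 = 1999.41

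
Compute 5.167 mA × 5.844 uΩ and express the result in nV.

5.167 × 10⁻³ × 5.844 × 10⁻⁶ = 30.195948 × 10⁻⁹ V

30.195948 nV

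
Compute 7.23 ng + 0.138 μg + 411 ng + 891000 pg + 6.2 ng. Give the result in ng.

1453.43 ng

In ng:
  7.23 ng → 7.23
  0.138 μg = 0.138e3 ng = 138
  411 ng → 411
  891000 pg = 891000e-3 ng = 891
  6.2 ng → 6.2
Sum: 7.23 + 138 + 411 + 891 + 6.2 = 1453.43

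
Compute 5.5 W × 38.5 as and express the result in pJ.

0.00021175 pJ

5.5 × 38.5 × 10⁻¹⁸ = 211.75 × 10⁻¹⁸ J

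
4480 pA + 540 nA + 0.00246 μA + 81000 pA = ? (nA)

In nA:
  4480 pA = 4480 × 10^-3 nA = 4.48
  540 nA → 540
  0.00246 μA = 0.00246 × 10^3 nA = 2.46
  81000 pA = 81000 × 10^-3 nA = 81
Sum: 4.48 + 540 + 2.46 + 81 = 627.94

627.94 nA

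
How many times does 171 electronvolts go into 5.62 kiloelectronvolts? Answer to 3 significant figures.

32.9

(5.62 × 10^3) / (171) = 0.03287 × 10^3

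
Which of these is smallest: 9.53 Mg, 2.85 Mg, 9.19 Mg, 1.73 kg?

9.53 Mg = 9530000 g
2.85 Mg = 2850000 g
9.19 Mg = 9190000 g
1.73 kg = 1730 g

1.73 kg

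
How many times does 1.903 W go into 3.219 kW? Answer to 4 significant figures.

1692

(3.219e3) / (1.903) = 1.6915e3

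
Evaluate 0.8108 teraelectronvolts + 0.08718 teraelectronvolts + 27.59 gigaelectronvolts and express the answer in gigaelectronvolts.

In gigaelectronvolts:
  0.8108 teraelectronvolts = 0.8108 × 10³ gigaelectronvolts = 810.8
  0.08718 teraelectronvolts = 0.08718 × 10³ gigaelectronvolts = 87.18
  27.59 gigaelectronvolts → 27.59
Sum: 810.8 + 87.18 + 27.59 = 925.57

925.57 gigaelectronvolts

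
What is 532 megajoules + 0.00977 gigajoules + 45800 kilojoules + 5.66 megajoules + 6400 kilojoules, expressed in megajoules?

In megajoules:
  532 megajoules → 532
  0.00977 gigajoules = 0.00977 × 10^3 megajoules = 9.77
  45800 kilojoules = 45800 × 10^-3 megajoules = 45.8
  5.66 megajoules → 5.66
  6400 kilojoules = 6400 × 10^-3 megajoules = 6.4
Sum: 532 + 9.77 + 45.8 + 5.66 + 6.4 = 599.63

599.63 megajoules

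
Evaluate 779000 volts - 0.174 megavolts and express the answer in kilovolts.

In kilovolts:
  779000 volts = 779000 × 10^-3 kilovolts = 779
  0.174 megavolts = 0.174 × 10^3 kilovolts = 174
Difference: 779 - 174 = 605

605 kilovolts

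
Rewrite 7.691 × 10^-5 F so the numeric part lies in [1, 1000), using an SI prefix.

= 76.91 × 10^-6 F; 10^-6 is micro.

76.91 uF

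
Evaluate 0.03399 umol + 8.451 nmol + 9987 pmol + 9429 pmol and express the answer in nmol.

In nmol:
  0.03399 umol = 0.03399 × 10^3 nmol = 33.99
  8.451 nmol → 8.451
  9987 pmol = 9987 × 10^-3 nmol = 9.987
  9429 pmol = 9429 × 10^-3 nmol = 9.429
Sum: 33.99 + 8.451 + 9.987 + 9.429 = 61.857

61.857 nmol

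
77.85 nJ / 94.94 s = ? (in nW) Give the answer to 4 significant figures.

0.8200 nW

(77.85e-9) / (94.94) = 0.819992e-9 W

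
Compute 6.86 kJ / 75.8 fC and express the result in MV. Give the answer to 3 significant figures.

(6.86e3) / (75.8e-15) = 0.090501e18 V

90500000000 MV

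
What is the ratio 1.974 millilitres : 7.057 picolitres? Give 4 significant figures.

279700000

(1.974 × 10⁻³) / (7.057 × 10⁻¹²) = 0.27972 × 10⁹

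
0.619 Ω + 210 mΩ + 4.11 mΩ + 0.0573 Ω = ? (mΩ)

890.41 mΩ

In mΩ:
  0.619 Ω = 0.619 × 10^3 mΩ = 619
  210 mΩ → 210
  4.11 mΩ → 4.11
  0.0573 Ω = 0.0573 × 10^3 mΩ = 57.3
Sum: 619 + 210 + 4.11 + 57.3 = 890.41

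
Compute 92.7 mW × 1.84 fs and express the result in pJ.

92.7 × 10^-3 × 1.84 × 10^-15 = 170.568 × 10^-18 J

0.000170568 pJ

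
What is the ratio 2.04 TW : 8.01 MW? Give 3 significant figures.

(2.04 × 10^12) / (8.01 × 10^6) = 0.2547 × 10^6

255000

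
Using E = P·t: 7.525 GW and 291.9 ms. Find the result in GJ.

2.1965475 GJ

7.525 × 10^9 × 291.9 × 10^-3 = 2196.5475 × 10^6 J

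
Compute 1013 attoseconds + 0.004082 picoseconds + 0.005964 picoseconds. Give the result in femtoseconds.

11.059 femtoseconds

In femtoseconds:
  1013 attoseconds = 1013 × 10^-3 femtoseconds = 1.013
  0.004082 picoseconds = 0.004082 × 10^3 femtoseconds = 4.082
  0.005964 picoseconds = 0.005964 × 10^3 femtoseconds = 5.964
Sum: 1.013 + 4.082 + 5.964 = 11.059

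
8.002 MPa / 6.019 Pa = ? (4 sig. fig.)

(8.002e6) / (6.019) = 1.3295e6

1329000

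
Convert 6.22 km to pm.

6220000000000000 pm

kilo = 1e3, pico = 1e-12; factor is 1e15.
6.22 × 1e15 = 6220000000000000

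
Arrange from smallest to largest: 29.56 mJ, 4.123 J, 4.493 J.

29.56 mJ < 4.123 J < 4.493 J

29.56 mJ = 0.02956 J
4.123 J = 4.123 J
4.493 J = 4.493 J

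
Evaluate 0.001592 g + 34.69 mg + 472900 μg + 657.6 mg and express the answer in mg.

In mg:
  0.001592 g = 0.001592 × 10^3 mg = 1.592
  34.69 mg → 34.69
  472900 μg = 472900 × 10^-3 mg = 472.9
  657.6 mg → 657.6
Sum: 1.592 + 34.69 + 472.9 + 657.6 = 1166.782

1166.782 mg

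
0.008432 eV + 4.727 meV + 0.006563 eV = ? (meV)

19.722 meV

In meV:
  0.008432 eV = 0.008432 × 10^3 meV = 8.432
  4.727 meV → 4.727
  0.006563 eV = 0.006563 × 10^3 meV = 6.563
Sum: 8.432 + 4.727 + 6.563 = 19.722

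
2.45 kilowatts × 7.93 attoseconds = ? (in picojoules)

2.45 × 10^3 × 7.93 × 10^-18 = 19.4285 × 10^-15 J

0.0194285 picojoules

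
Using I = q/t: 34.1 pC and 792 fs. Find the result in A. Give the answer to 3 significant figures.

(34.1 × 10⁻¹²) / (792 × 10⁻¹⁵) = 0.043056 × 10³ A

43.1 A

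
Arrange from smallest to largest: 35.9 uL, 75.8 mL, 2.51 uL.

2.51 uL < 35.9 uL < 75.8 mL

35.9 uL = 0.0000359 L
75.8 mL = 0.0758 L
2.51 uL = 0.00000251 L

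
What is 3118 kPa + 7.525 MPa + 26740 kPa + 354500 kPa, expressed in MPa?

In MPa:
  3118 kPa = 3118e-3 MPa = 3.118
  7.525 MPa → 7.525
  26740 kPa = 26740e-3 MPa = 26.74
  354500 kPa = 354500e-3 MPa = 354.5
Sum: 3.118 + 7.525 + 26.74 + 354.5 = 391.883

391.883 MPa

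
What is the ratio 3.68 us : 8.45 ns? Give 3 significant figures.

(3.68 × 10⁻⁶) / (8.45 × 10⁻⁹) = 0.4355 × 10³

436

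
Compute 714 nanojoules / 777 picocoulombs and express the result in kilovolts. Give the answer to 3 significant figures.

0.919 kilovolts

(714 × 10^-9) / (777 × 10^-12) = 0.91892 × 10^3 V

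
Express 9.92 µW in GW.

micro = 10^-6, giga = 10^9; factor is 10^-15.
9.92 × 10^-15 = 0.00000000000000992

0.00000000000000992 GW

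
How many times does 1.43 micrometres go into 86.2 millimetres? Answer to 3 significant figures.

(86.2 × 10⁻³) / (1.43 × 10⁻⁶) = 60.28 × 10³

60300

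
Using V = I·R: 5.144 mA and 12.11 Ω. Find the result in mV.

5.144e-3 × 12.11 = 62.29384e-3 V

62.29384 mV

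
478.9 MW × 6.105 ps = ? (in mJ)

2.9236845 mJ

478.9e6 × 6.105e-12 = 2923.6845e-6 J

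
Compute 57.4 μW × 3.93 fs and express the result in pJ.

0.000000225582 pJ

57.4 × 10⁻⁶ × 3.93 × 10⁻¹⁵ = 225.582 × 10⁻²¹ J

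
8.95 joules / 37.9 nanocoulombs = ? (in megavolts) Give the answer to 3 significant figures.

(8.95) / (37.9 × 10^-9) = 0.23615 × 10^9 V

236 megavolts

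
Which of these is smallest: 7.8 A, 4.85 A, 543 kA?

4.85 A

7.8 A = 7.8 A
4.85 A = 4.85 A
543 kA = 543000 A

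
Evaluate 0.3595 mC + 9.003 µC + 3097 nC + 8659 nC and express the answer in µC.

380.259 µC

In µC:
  0.3595 mC = 0.3595 × 10^3 µC = 359.5
  9.003 µC → 9.003
  3097 nC = 3097 × 10^-3 µC = 3.097
  8659 nC = 8659 × 10^-3 µC = 8.659
Sum: 359.5 + 9.003 + 3.097 + 8.659 = 380.259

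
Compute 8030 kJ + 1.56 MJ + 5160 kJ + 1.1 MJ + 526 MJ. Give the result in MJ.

In MJ:
  8030 kJ = 8030e-3 MJ = 8.03
  1.56 MJ → 1.56
  5160 kJ = 5160e-3 MJ = 5.16
  1.1 MJ → 1.1
  526 MJ → 526
Sum: 8.03 + 1.56 + 5.16 + 1.1 + 526 = 541.85

541.85 MJ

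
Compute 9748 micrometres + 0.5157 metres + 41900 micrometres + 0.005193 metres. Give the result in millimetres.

In millimetres:
  9748 micrometres = 9748 × 10⁻³ millimetres = 9.748
  0.5157 metres = 0.5157 × 10³ millimetres = 515.7
  41900 micrometres = 41900 × 10⁻³ millimetres = 41.9
  0.005193 metres = 0.005193 × 10³ millimetres = 5.193
Sum: 9.748 + 515.7 + 41.9 + 5.193 = 572.541

572.541 millimetres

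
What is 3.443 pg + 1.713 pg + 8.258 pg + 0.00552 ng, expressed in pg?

In pg:
  3.443 pg → 3.443
  1.713 pg → 1.713
  8.258 pg → 8.258
  0.00552 ng = 0.00552 × 10³ pg = 5.52
Sum: 3.443 + 1.713 + 8.258 + 5.52 = 18.934

18.934 pg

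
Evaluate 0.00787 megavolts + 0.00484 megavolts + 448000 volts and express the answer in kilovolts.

460.71 kilovolts

In kilovolts:
  0.00787 megavolts = 0.00787 × 10^3 kilovolts = 7.87
  0.00484 megavolts = 0.00484 × 10^3 kilovolts = 4.84
  448000 volts = 448000 × 10^-3 kilovolts = 448
Sum: 7.87 + 4.84 + 448 = 460.71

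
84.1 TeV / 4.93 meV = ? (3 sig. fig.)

17100000000000000

(84.1e12) / (4.93e-3) = 17.06e15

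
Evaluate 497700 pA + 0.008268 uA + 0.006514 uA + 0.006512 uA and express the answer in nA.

518.994 nA

In nA:
  497700 pA = 497700 × 10^-3 nA = 497.7
  0.008268 uA = 0.008268 × 10^3 nA = 8.268
  0.006514 uA = 0.006514 × 10^3 nA = 6.514
  0.006512 uA = 0.006512 × 10^3 nA = 6.512
Sum: 497.7 + 8.268 + 6.514 + 6.512 = 518.994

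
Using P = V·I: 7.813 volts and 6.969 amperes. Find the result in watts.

54.448797 watts

7.813 × 6.969 = 54.448797 W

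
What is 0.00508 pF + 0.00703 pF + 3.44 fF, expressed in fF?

15.55 fF

In fF:
  0.00508 pF = 0.00508 × 10³ fF = 5.08
  0.00703 pF = 0.00703 × 10³ fF = 7.03
  3.44 fF → 3.44
Sum: 5.08 + 7.03 + 3.44 = 15.55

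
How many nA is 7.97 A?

7970000000 nA

(no prefix) = 1e0, nano = 1e-9; factor is 1e9.
7.97 × 1e9 = 7970000000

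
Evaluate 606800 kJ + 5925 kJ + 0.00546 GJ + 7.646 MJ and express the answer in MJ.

In MJ:
  606800 kJ = 606800 × 10^-3 MJ = 606.8
  5925 kJ = 5925 × 10^-3 MJ = 5.925
  0.00546 GJ = 0.00546 × 10^3 MJ = 5.46
  7.646 MJ → 7.646
Sum: 606.8 + 5.925 + 5.46 + 7.646 = 625.831

625.831 MJ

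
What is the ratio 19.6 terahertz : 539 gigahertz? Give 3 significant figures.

(19.6 × 10^12) / (539 × 10^9) = 0.03636 × 10^3

36.4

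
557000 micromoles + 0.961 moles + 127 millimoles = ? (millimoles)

In millimoles:
  557000 micromoles = 557000 × 10⁻³ millimoles = 557
  0.961 moles = 0.961 × 10³ millimoles = 961
  127 millimoles → 127
Sum: 557 + 961 + 127 = 1645

1645 millimoles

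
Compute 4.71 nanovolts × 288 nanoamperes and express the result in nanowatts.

4.71e-9 × 288e-9 = 1356.48e-18 W

0.00000135648 nanowatts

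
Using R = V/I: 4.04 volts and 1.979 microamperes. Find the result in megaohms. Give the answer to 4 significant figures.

(4.04) / (1.979 × 10⁻⁶) = 2.04144 × 10⁶ Ω

2.041 megaohms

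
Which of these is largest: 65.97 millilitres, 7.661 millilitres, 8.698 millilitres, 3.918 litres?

65.97 millilitres = 0.06597 litres
7.661 millilitres = 0.007661 litres
8.698 millilitres = 0.008698 litres
3.918 litres = 3.918 litres

3.918 litres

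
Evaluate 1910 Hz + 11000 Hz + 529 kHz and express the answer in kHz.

In kHz:
  1910 Hz = 1910 × 10⁻³ kHz = 1.91
  11000 Hz = 11000 × 10⁻³ kHz = 11
  529 kHz → 529
Sum: 1.91 + 11 + 529 = 541.91

541.91 kHz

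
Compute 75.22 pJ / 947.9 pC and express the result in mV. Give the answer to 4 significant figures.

79.35 mV

(75.22 × 10⁻¹²) / (947.9 × 10⁻¹²) = 0.0793544 V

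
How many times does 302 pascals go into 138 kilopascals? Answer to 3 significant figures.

(138 × 10³) / (302) = 0.457 × 10³

457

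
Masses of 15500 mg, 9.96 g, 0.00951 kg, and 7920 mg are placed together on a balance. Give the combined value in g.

42.89 g

In g:
  15500 mg = 15500 × 10^-3 g = 15.5
  9.96 g → 9.96
  0.00951 kg = 0.00951 × 10^3 g = 9.51
  7920 mg = 7920 × 10^-3 g = 7.92
Sum: 15.5 + 9.96 + 9.51 + 7.92 = 42.89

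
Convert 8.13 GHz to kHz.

giga = 10^9, kilo = 10^3; factor is 10^6.
8.13 × 10^6 = 8130000

8130000 kHz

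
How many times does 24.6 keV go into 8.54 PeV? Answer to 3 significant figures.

(8.54e15) / (24.6e3) = 0.3472e12

347000000000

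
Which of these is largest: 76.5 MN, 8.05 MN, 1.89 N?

76.5 MN

76.5 MN = 76500000 N
8.05 MN = 8050000 N
1.89 N = 1.89 N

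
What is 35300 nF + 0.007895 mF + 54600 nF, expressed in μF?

In μF:
  35300 nF = 35300e-3 μF = 35.3
  0.007895 mF = 0.007895e3 μF = 7.895
  54600 nF = 54600e-3 μF = 54.6
Sum: 35.3 + 7.895 + 54.6 = 97.795

97.795 μF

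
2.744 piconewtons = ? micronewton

0.000002744 micronewtons

pico = 10^-12, micro = 10^-6; factor is 10^-6.
2.744 × 10^-6 = 0.000002744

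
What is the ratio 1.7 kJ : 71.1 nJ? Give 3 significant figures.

(1.7e3) / (71.1e-9) = 0.02391e12

23900000000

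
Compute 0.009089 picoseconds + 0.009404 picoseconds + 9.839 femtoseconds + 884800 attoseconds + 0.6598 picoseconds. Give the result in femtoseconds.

1572.932 femtoseconds

In femtoseconds:
  0.009089 picoseconds = 0.009089 × 10³ femtoseconds = 9.089
  0.009404 picoseconds = 0.009404 × 10³ femtoseconds = 9.404
  9.839 femtoseconds → 9.839
  884800 attoseconds = 884800 × 10⁻³ femtoseconds = 884.8
  0.6598 picoseconds = 0.6598 × 10³ femtoseconds = 659.8
Sum: 9.089 + 9.404 + 9.839 + 884.8 + 659.8 = 1572.932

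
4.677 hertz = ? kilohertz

0.004677 kilohertz

(no prefix) = 10^0, kilo = 10^3; factor is 10^-3.
4.677 × 10^-3 = 0.004677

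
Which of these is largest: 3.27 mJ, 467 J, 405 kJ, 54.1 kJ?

405 kJ

3.27 mJ = 0.00327 J
467 J = 467 J
405 kJ = 405000 J
54.1 kJ = 54100 J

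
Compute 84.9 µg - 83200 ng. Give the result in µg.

In µg:
  84.9 µg → 84.9
  83200 ng = 83200 × 10⁻³ µg = 83.2
Difference: 84.9 - 83.2 = 1.7

1.7 µg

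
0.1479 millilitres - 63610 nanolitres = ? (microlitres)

84.29 microlitres

In microlitres:
  0.1479 millilitres = 0.1479e3 microlitres = 147.9
  63610 nanolitres = 63610e-3 microlitres = 63.61
Difference: 147.9 - 63.61 = 84.29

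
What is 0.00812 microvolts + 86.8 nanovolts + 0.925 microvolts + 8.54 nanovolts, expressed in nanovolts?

1028.46 nanovolts

In nanovolts:
  0.00812 microvolts = 0.00812e3 nanovolts = 8.12
  86.8 nanovolts → 86.8
  0.925 microvolts = 0.925e3 nanovolts = 925
  8.54 nanovolts → 8.54
Sum: 8.12 + 86.8 + 925 + 8.54 = 1028.46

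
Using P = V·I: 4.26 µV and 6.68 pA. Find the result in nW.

0.0000000284568 nW

4.26 × 10^-6 × 6.68 × 10^-12 = 28.4568 × 10^-18 W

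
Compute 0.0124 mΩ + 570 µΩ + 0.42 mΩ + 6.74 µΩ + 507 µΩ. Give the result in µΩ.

1516.14 µΩ

In µΩ:
  0.0124 mΩ = 0.0124 × 10³ µΩ = 12.4
  570 µΩ → 570
  0.42 mΩ = 0.42 × 10³ µΩ = 420
  6.74 µΩ → 6.74
  507 µΩ → 507
Sum: 12.4 + 570 + 420 + 6.74 + 507 = 1516.14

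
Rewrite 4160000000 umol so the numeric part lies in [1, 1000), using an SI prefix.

= 4.16e3 mol; 1e3 is kilo.

4.16 kmol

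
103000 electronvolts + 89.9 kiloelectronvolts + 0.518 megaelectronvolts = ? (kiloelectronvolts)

In kiloelectronvolts:
  103000 electronvolts = 103000 × 10⁻³ kiloelectronvolts = 103
  89.9 kiloelectronvolts → 89.9
  0.518 megaelectronvolts = 0.518 × 10³ kiloelectronvolts = 518
Sum: 103 + 89.9 + 518 = 710.9

710.9 kiloelectronvolts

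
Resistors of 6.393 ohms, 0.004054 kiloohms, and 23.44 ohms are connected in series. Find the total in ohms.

33.887 ohms

In ohms:
  6.393 ohms → 6.393
  0.004054 kiloohms = 0.004054 × 10³ ohms = 4.054
  23.44 ohms → 23.44
Sum: 6.393 + 4.054 + 23.44 = 33.887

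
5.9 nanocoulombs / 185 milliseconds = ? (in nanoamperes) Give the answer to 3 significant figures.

31.9 nanoamperes

(5.9 × 10^-9) / (185 × 10^-3) = 0.031892 × 10^-6 A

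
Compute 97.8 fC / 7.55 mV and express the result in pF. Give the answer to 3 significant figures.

13.0 pF

(97.8e-15) / (7.55e-3) = 12.954e-12 F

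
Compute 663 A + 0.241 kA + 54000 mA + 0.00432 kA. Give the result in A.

962.32 A

In A:
  663 A → 663
  0.241 kA = 0.241 × 10³ A = 241
  54000 mA = 54000 × 10⁻³ A = 54
  0.00432 kA = 0.00432 × 10³ A = 4.32
Sum: 663 + 241 + 54 + 4.32 = 962.32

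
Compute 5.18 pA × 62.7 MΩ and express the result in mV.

0.324786 mV

5.18e-12 × 62.7e6 = 324.786e-6 V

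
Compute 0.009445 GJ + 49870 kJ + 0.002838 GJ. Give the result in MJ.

In MJ:
  0.009445 GJ = 0.009445 × 10³ MJ = 9.445
  49870 kJ = 49870 × 10⁻³ MJ = 49.87
  0.002838 GJ = 0.002838 × 10³ MJ = 2.838
Sum: 9.445 + 49.87 + 2.838 = 62.153

62.153 MJ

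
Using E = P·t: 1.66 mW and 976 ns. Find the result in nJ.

1.66e-3 × 976e-9 = 1620.16e-12 J

1.62016 nJ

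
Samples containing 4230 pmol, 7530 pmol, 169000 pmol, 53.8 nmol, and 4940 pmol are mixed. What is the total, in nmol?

239.5 nmol

In nmol:
  4230 pmol = 4230 × 10⁻³ nmol = 4.23
  7530 pmol = 7530 × 10⁻³ nmol = 7.53
  169000 pmol = 169000 × 10⁻³ nmol = 169
  53.8 nmol → 53.8
  4940 pmol = 4940 × 10⁻³ nmol = 4.94
Sum: 4.23 + 7.53 + 169 + 53.8 + 4.94 = 239.5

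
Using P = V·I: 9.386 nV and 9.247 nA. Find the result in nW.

9.386e-9 × 9.247e-9 = 86.792342e-18 W

0.000000086792342 nW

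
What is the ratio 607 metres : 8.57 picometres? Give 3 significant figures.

(607) / (8.57 × 10⁻¹²) = 70.83 × 10¹²

70800000000000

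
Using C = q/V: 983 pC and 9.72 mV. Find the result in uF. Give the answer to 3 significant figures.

(983 × 10^-12) / (9.72 × 10^-3) = 101.13 × 10^-9 F

0.101 uF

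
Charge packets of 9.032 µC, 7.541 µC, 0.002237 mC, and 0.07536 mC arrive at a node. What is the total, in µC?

94.17 µC

In µC:
  9.032 µC → 9.032
  7.541 µC → 7.541
  0.002237 mC = 0.002237 × 10^3 µC = 2.237
  0.07536 mC = 0.07536 × 10^3 µC = 75.36
Sum: 9.032 + 7.541 + 2.237 + 75.36 = 94.17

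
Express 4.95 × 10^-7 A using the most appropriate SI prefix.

495 nA

= 495 × 10^-9 A; 10^-9 is nano.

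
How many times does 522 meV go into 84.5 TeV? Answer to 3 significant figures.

162000000000000

(84.5 × 10^12) / (522 × 10^-3) = 0.1619 × 10^15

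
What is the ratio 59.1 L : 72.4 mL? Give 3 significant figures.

(59.1) / (72.4 × 10⁻³) = 0.8163 × 10³

816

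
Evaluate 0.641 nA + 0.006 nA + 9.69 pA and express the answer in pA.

656.69 pA

In pA:
  0.641 nA = 0.641 × 10³ pA = 641
  0.006 nA = 0.006 × 10³ pA = 6
  9.69 pA → 9.69
Sum: 641 + 6 + 9.69 = 656.69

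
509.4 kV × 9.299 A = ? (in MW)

509.4e3 × 9.299 = 4736.9106e3 W

4.7369106 MW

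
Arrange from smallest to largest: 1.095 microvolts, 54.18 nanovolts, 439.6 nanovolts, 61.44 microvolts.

54.18 nanovolts < 439.6 nanovolts < 1.095 microvolts < 61.44 microvolts

1.095 microvolts = 0.000001095 volts
54.18 nanovolts = 0.00000005418 volts
439.6 nanovolts = 0.0000004396 volts
61.44 microvolts = 0.00006144 volts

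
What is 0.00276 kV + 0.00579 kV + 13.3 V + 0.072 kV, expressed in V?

In V:
  0.00276 kV = 0.00276e3 V = 2.76
  0.00579 kV = 0.00579e3 V = 5.79
  13.3 V → 13.3
  0.072 kV = 0.072e3 V = 72
Sum: 2.76 + 5.79 + 13.3 + 72 = 93.85

93.85 V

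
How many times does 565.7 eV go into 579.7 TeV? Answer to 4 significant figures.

1025000000000

(579.7 × 10¹²) / (565.7) = 1.0247 × 10¹²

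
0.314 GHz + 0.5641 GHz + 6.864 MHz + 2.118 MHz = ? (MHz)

887.082 MHz

In MHz:
  0.314 GHz = 0.314 × 10³ MHz = 314
  0.5641 GHz = 0.5641 × 10³ MHz = 564.1
  6.864 MHz → 6.864
  2.118 MHz → 2.118
Sum: 314 + 564.1 + 6.864 + 2.118 = 887.082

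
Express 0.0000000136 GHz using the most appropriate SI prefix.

13.6 Hz

= 13.6 Hz; mantissa already in [1, 1000).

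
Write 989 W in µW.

989000000 µW

(no prefix) = 10^0, micro = 10^-6; factor is 10^6.
989 × 10^6 = 989000000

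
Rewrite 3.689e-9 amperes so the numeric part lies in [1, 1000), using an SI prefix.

= 3.689e-9 amperes; 1e-9 is nano.

3.689 nanoamperes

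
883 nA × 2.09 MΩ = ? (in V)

883 × 10^-9 × 2.09 × 10^6 = 1845.47 × 10^-3 V

1.84547 V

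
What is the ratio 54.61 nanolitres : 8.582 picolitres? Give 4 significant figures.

(54.61 × 10⁻⁹) / (8.582 × 10⁻¹²) = 6.3633 × 10³

6363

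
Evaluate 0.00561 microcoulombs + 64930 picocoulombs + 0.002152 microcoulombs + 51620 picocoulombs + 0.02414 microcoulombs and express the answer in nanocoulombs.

In nanocoulombs:
  0.00561 microcoulombs = 0.00561 × 10^3 nanocoulombs = 5.61
  64930 picocoulombs = 64930 × 10^-3 nanocoulombs = 64.93
  0.002152 microcoulombs = 0.002152 × 10^3 nanocoulombs = 2.152
  51620 picocoulombs = 51620 × 10^-3 nanocoulombs = 51.62
  0.02414 microcoulombs = 0.02414 × 10^3 nanocoulombs = 24.14
Sum: 5.61 + 64.93 + 2.152 + 51.62 + 24.14 = 148.452

148.452 nanocoulombs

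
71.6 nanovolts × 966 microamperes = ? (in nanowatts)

71.6e-9 × 966e-6 = 69165.6e-15 W

0.0691656 nanowatts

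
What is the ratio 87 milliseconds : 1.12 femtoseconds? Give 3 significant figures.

(87 × 10^-3) / (1.12 × 10^-15) = 77.68 × 10^12

77700000000000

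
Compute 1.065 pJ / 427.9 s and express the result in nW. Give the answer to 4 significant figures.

(1.065 × 10⁻¹²) / (427.9) = 0.0024889 × 10⁻¹² W

0.000002489 nW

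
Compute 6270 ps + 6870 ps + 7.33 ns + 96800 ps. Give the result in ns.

117.27 ns

In ns:
  6270 ps = 6270 × 10^-3 ns = 6.27
  6870 ps = 6870 × 10^-3 ns = 6.87
  7.33 ns → 7.33
  96800 ps = 96800 × 10^-3 ns = 96.8
Sum: 6.27 + 6.87 + 7.33 + 96.8 = 117.27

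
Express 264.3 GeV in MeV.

264300 MeV

giga = 10⁹, mega = 10⁶; factor is 10³.
264.3 × 10³ = 264300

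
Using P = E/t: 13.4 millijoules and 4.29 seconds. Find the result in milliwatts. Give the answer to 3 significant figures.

(13.4 × 10⁻³) / (4.29) = 3.1235 × 10⁻³ W

3.12 milliwatts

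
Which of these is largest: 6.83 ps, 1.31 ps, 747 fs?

6.83 ps = 0.00000000000683 s
1.31 ps = 0.00000000000131 s
747 fs = 0.000000000000747 s

6.83 ps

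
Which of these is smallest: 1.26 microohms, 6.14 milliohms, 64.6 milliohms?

1.26 microohms = 0.00000126 ohms
6.14 milliohms = 0.00614 ohms
64.6 milliohms = 0.0646 ohms

1.26 microohms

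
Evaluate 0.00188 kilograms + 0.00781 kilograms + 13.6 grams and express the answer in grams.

In grams:
  0.00188 kilograms = 0.00188 × 10³ grams = 1.88
  0.00781 kilograms = 0.00781 × 10³ grams = 7.81
  13.6 grams → 13.6
Sum: 1.88 + 7.81 + 13.6 = 23.29

23.29 grams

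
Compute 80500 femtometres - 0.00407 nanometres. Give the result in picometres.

In picometres:
  80500 femtometres = 80500 × 10^-3 picometres = 80.5
  0.00407 nanometres = 0.00407 × 10^3 picometres = 4.07
Difference: 80.5 - 4.07 = 76.43

76.43 picometres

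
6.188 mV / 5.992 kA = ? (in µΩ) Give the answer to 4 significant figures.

(6.188 × 10^-3) / (5.992 × 10^3) = 1.03271 × 10^-6 Ω

1.033 µΩ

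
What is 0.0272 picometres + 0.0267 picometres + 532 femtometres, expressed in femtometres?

In femtometres:
  0.0272 picometres = 0.0272 × 10^3 femtometres = 27.2
  0.0267 picometres = 0.0267 × 10^3 femtometres = 26.7
  532 femtometres → 532
Sum: 27.2 + 26.7 + 532 = 585.9

585.9 femtometres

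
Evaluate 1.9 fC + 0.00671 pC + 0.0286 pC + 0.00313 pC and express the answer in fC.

In fC:
  1.9 fC → 1.9
  0.00671 pC = 0.00671 × 10^3 fC = 6.71
  0.0286 pC = 0.0286 × 10^3 fC = 28.6
  0.00313 pC = 0.00313 × 10^3 fC = 3.13
Sum: 1.9 + 6.71 + 28.6 + 3.13 = 40.34

40.34 fC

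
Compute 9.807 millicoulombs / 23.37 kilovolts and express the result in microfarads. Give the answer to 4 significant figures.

0.4196 microfarads

(9.807 × 10⁻³) / (23.37 × 10³) = 0.419641 × 10⁻⁶ F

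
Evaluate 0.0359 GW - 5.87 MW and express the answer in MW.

In MW:
  0.0359 GW = 0.0359 × 10^3 MW = 35.9
  5.87 MW → 5.87
Difference: 35.9 - 5.87 = 30.03

30.03 MW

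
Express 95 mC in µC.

95000 µC

milli = 1e-3, micro = 1e-6; factor is 1e3.
95 × 1e3 = 95000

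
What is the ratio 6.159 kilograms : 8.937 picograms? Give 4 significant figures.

(6.159 × 10^3) / (8.937 × 10^-12) = 0.68916 × 10^15

689200000000000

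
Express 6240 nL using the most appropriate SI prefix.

6.24 μL

= 6.24 × 10^-6 L; 10^-6 is micro.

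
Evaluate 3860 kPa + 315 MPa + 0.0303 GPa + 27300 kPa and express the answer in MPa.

376.46 MPa

In MPa:
  3860 kPa = 3860e-3 MPa = 3.86
  315 MPa → 315
  0.0303 GPa = 0.0303e3 MPa = 30.3
  27300 kPa = 27300e-3 MPa = 27.3
Sum: 3.86 + 315 + 30.3 + 27.3 = 376.46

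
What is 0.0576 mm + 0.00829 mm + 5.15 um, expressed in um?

71.04 um

In um:
  0.0576 mm = 0.0576 × 10³ um = 57.6
  0.00829 mm = 0.00829 × 10³ um = 8.29
  5.15 um → 5.15
Sum: 57.6 + 8.29 + 5.15 = 71.04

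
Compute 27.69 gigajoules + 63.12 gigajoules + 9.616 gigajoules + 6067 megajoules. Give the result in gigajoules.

106.493 gigajoules

In gigajoules:
  27.69 gigajoules → 27.69
  63.12 gigajoules → 63.12
  9.616 gigajoules → 9.616
  6067 megajoules = 6067e-3 gigajoules = 6.067
Sum: 27.69 + 63.12 + 9.616 + 6.067 = 106.493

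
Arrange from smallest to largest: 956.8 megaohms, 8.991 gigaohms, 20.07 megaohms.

20.07 megaohms < 956.8 megaohms < 8.991 gigaohms

956.8 megaohms = 956800000 ohms
8.991 gigaohms = 8991000000 ohms
20.07 megaohms = 20070000 ohms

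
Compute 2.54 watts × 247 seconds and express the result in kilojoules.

0.62738 kilojoules

2.54 × 247 = 627.38 J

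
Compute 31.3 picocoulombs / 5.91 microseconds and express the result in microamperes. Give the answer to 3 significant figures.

5.30 microamperes

(31.3 × 10^-12) / (5.91 × 10^-6) = 5.2961 × 10^-6 A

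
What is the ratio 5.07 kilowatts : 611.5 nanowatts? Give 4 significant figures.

8291000000

(5.07e3) / (611.5e-9) = 0.0082911e12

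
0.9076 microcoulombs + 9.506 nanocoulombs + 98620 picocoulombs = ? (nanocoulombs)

In nanocoulombs:
  0.9076 microcoulombs = 0.9076 × 10^3 nanocoulombs = 907.6
  9.506 nanocoulombs → 9.506
  98620 picocoulombs = 98620 × 10^-3 nanocoulombs = 98.62
Sum: 907.6 + 9.506 + 98.62 = 1015.726

1015.726 nanocoulombs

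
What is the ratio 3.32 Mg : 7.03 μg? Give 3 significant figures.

(3.32 × 10⁶) / (7.03 × 10⁻⁶) = 0.4723 × 10¹²

472000000000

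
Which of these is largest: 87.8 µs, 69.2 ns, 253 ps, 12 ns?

87.8 µs

87.8 µs = 0.0000878 s
69.2 ns = 0.0000000692 s
253 ps = 0.000000000253 s
12 ns = 0.000000012 s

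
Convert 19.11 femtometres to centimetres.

0.000000000001911 centimetres

femto = 10⁻¹⁵, centi = 10⁻²; factor is 10⁻¹³.
19.11 × 10⁻¹³ = 0.000000000001911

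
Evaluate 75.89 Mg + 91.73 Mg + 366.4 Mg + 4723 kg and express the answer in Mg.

538.743 Mg

In Mg:
  75.89 Mg → 75.89
  91.73 Mg → 91.73
  366.4 Mg → 366.4
  4723 kg = 4723 × 10⁻³ Mg = 4.723
Sum: 75.89 + 91.73 + 366.4 + 4.723 = 538.743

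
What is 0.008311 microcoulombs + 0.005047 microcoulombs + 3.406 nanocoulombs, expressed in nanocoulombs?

16.764 nanocoulombs

In nanocoulombs:
  0.008311 microcoulombs = 0.008311 × 10^3 nanocoulombs = 8.311
  0.005047 microcoulombs = 0.005047 × 10^3 nanocoulombs = 5.047
  3.406 nanocoulombs → 3.406
Sum: 8.311 + 5.047 + 3.406 = 16.764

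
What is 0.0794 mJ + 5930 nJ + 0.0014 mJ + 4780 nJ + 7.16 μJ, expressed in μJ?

In μJ:
  0.0794 mJ = 0.0794 × 10³ μJ = 79.4
  5930 nJ = 5930 × 10⁻³ μJ = 5.93
  0.0014 mJ = 0.0014 × 10³ μJ = 1.4
  4780 nJ = 4780 × 10⁻³ μJ = 4.78
  7.16 μJ → 7.16
Sum: 79.4 + 5.93 + 1.4 + 4.78 + 7.16 = 98.67

98.67 μJ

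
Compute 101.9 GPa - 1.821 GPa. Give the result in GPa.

In GPa:
  101.9 GPa → 101.9
  1.821 GPa → 1.821
Difference: 101.9 - 1.821 = 100.079

100.079 GPa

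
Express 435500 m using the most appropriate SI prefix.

435.5 km

= 435.5e3 m; 1e3 is kilo.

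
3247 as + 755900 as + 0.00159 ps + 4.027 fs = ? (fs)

In fs:
  3247 as = 3247e-3 fs = 3.247
  755900 as = 755900e-3 fs = 755.9
  0.00159 ps = 0.00159e3 fs = 1.59
  4.027 fs → 4.027
Sum: 3.247 + 755.9 + 1.59 + 4.027 = 764.764

764.764 fs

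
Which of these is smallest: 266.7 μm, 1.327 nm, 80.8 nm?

266.7 μm = 0.0002667 m
1.327 nm = 0.000000001327 m
80.8 nm = 0.0000000808 m

1.327 nm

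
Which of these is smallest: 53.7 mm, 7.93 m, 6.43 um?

53.7 mm = 0.0537 m
7.93 m = 7.93 m
6.43 um = 0.00000643 m

6.43 um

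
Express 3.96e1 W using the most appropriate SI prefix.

= 39.6 W; mantissa already in [1, 1000).

39.6 W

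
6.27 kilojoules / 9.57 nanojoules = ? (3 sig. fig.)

(6.27 × 10³) / (9.57 × 10⁻⁹) = 0.6552 × 10¹²

655000000000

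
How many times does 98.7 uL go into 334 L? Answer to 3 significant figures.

3380000

(334) / (98.7e-6) = 3.384e6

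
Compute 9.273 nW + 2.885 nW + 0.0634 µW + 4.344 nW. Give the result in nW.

79.902 nW

In nW:
  9.273 nW → 9.273
  2.885 nW → 2.885
  0.0634 µW = 0.0634 × 10³ nW = 63.4
  4.344 nW → 4.344
Sum: 9.273 + 2.885 + 63.4 + 4.344 = 79.902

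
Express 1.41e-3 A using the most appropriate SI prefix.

= 1.41e-3 A; 1e-3 is milli.

1.41 mA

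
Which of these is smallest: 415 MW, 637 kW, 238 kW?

415 MW = 415000000 W
637 kW = 637000 W
238 kW = 238000 W

238 kW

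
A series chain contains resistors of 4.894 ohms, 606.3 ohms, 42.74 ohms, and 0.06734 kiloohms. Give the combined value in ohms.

In ohms:
  4.894 ohms → 4.894
  606.3 ohms → 606.3
  42.74 ohms → 42.74
  0.06734 kiloohms = 0.06734 × 10³ ohms = 67.34
Sum: 4.894 + 606.3 + 42.74 + 67.34 = 721.274

721.274 ohms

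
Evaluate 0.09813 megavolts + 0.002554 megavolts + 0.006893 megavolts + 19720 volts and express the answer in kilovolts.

127.297 kilovolts

In kilovolts:
  0.09813 megavolts = 0.09813e3 kilovolts = 98.13
  0.002554 megavolts = 0.002554e3 kilovolts = 2.554
  0.006893 megavolts = 0.006893e3 kilovolts = 6.893
  19720 volts = 19720e-3 kilovolts = 19.72
Sum: 98.13 + 2.554 + 6.893 + 19.72 = 127.297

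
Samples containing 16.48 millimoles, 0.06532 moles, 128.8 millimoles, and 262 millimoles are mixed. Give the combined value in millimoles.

472.6 millimoles

In millimoles:
  16.48 millimoles → 16.48
  0.06532 moles = 0.06532e3 millimoles = 65.32
  128.8 millimoles → 128.8
  262 millimoles → 262
Sum: 16.48 + 65.32 + 128.8 + 262 = 472.6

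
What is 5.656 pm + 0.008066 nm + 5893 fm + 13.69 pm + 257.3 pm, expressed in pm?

290.605 pm

In pm:
  5.656 pm → 5.656
  0.008066 nm = 0.008066 × 10^3 pm = 8.066
  5893 fm = 5893 × 10^-3 pm = 5.893
  13.69 pm → 13.69
  257.3 pm → 257.3
Sum: 5.656 + 8.066 + 5.893 + 13.69 + 257.3 = 290.605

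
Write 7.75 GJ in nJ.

giga = 10⁹, nano = 10⁻⁹; factor is 10¹⁸.
7.75 × 10¹⁸ = 7750000000000000000

7750000000000000000 nJ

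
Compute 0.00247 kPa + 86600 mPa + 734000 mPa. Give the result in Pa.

In Pa:
  0.00247 kPa = 0.00247 × 10^3 Pa = 2.47
  86600 mPa = 86600 × 10^-3 Pa = 86.6
  734000 mPa = 734000 × 10^-3 Pa = 734
Sum: 2.47 + 86.6 + 734 = 823.07

823.07 Pa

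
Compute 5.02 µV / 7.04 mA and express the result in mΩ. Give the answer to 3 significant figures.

0.713 mΩ

(5.02 × 10⁻⁶) / (7.04 × 10⁻³) = 0.71307 × 10⁻³ Ω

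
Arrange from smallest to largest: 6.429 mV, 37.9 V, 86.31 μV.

86.31 μV < 6.429 mV < 37.9 V

6.429 mV = 0.006429 V
37.9 V = 37.9 V
86.31 μV = 0.00008631 V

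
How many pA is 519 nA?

nano = 10⁻⁹, pico = 10⁻¹²; factor is 10³.
519 × 10³ = 519000

519000 pA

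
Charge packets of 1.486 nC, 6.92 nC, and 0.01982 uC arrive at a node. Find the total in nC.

In nC:
  1.486 nC → 1.486
  6.92 nC → 6.92
  0.01982 uC = 0.01982 × 10³ nC = 19.82
Sum: 1.486 + 6.92 + 19.82 = 28.226

28.226 nC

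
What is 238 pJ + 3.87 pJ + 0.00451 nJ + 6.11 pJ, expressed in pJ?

In pJ:
  238 pJ → 238
  3.87 pJ → 3.87
  0.00451 nJ = 0.00451 × 10^3 pJ = 4.51
  6.11 pJ → 6.11
Sum: 238 + 3.87 + 4.51 + 6.11 = 252.49

252.49 pJ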